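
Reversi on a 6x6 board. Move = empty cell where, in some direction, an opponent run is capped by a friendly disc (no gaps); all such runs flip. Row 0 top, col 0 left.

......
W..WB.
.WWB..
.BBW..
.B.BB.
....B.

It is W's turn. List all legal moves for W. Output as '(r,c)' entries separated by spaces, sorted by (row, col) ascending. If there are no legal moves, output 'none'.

Answer: (1,5) (2,4) (3,0) (4,0) (4,2) (5,1) (5,3) (5,5)

Derivation:
(0,3): no bracket -> illegal
(0,4): no bracket -> illegal
(0,5): no bracket -> illegal
(1,2): no bracket -> illegal
(1,5): flips 1 -> legal
(2,0): no bracket -> illegal
(2,4): flips 1 -> legal
(2,5): no bracket -> illegal
(3,0): flips 2 -> legal
(3,4): no bracket -> illegal
(3,5): no bracket -> illegal
(4,0): flips 1 -> legal
(4,2): flips 1 -> legal
(4,5): no bracket -> illegal
(5,0): no bracket -> illegal
(5,1): flips 2 -> legal
(5,2): no bracket -> illegal
(5,3): flips 1 -> legal
(5,5): flips 1 -> legal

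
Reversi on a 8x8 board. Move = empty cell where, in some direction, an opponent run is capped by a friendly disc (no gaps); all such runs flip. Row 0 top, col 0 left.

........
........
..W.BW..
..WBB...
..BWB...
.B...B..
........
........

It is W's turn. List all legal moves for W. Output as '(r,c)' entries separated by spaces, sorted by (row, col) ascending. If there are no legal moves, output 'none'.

(1,3): no bracket -> illegal
(1,4): no bracket -> illegal
(1,5): no bracket -> illegal
(2,3): flips 2 -> legal
(3,1): no bracket -> illegal
(3,5): flips 2 -> legal
(4,0): no bracket -> illegal
(4,1): flips 1 -> legal
(4,5): flips 1 -> legal
(4,6): no bracket -> illegal
(5,0): no bracket -> illegal
(5,2): flips 1 -> legal
(5,3): no bracket -> illegal
(5,4): no bracket -> illegal
(5,6): no bracket -> illegal
(6,0): no bracket -> illegal
(6,1): no bracket -> illegal
(6,2): no bracket -> illegal
(6,4): no bracket -> illegal
(6,5): no bracket -> illegal
(6,6): flips 3 -> legal

Answer: (2,3) (3,5) (4,1) (4,5) (5,2) (6,6)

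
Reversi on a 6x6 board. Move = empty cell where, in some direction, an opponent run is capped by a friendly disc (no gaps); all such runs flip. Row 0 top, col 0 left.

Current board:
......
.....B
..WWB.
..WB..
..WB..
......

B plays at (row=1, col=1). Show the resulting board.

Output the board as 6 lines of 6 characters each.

Place B at (1,1); scan 8 dirs for brackets.
Dir NW: first cell '.' (not opp) -> no flip
Dir N: first cell '.' (not opp) -> no flip
Dir NE: first cell '.' (not opp) -> no flip
Dir W: first cell '.' (not opp) -> no flip
Dir E: first cell '.' (not opp) -> no flip
Dir SW: first cell '.' (not opp) -> no flip
Dir S: first cell '.' (not opp) -> no flip
Dir SE: opp run (2,2) capped by B -> flip
All flips: (2,2)

Answer: ......
.B...B
..BWB.
..WB..
..WB..
......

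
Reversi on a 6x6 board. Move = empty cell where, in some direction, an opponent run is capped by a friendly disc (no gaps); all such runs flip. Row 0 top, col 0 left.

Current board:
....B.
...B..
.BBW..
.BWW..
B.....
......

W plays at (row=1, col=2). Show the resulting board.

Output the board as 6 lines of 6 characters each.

Place W at (1,2); scan 8 dirs for brackets.
Dir NW: first cell '.' (not opp) -> no flip
Dir N: first cell '.' (not opp) -> no flip
Dir NE: first cell '.' (not opp) -> no flip
Dir W: first cell '.' (not opp) -> no flip
Dir E: opp run (1,3), next='.' -> no flip
Dir SW: opp run (2,1), next='.' -> no flip
Dir S: opp run (2,2) capped by W -> flip
Dir SE: first cell 'W' (not opp) -> no flip
All flips: (2,2)

Answer: ....B.
..WB..
.BWW..
.BWW..
B.....
......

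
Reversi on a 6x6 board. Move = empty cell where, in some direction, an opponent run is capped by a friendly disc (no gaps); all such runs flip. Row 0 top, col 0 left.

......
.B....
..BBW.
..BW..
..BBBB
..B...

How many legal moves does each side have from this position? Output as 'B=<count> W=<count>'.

-- B to move --
(1,3): no bracket -> illegal
(1,4): no bracket -> illegal
(1,5): flips 2 -> legal
(2,5): flips 1 -> legal
(3,4): flips 1 -> legal
(3,5): no bracket -> illegal
B mobility = 3
-- W to move --
(0,0): flips 2 -> legal
(0,1): no bracket -> illegal
(0,2): no bracket -> illegal
(1,0): no bracket -> illegal
(1,2): no bracket -> illegal
(1,3): flips 1 -> legal
(1,4): no bracket -> illegal
(2,0): no bracket -> illegal
(2,1): flips 2 -> legal
(3,1): flips 1 -> legal
(3,4): no bracket -> illegal
(3,5): no bracket -> illegal
(4,1): no bracket -> illegal
(5,1): flips 1 -> legal
(5,3): flips 1 -> legal
(5,4): no bracket -> illegal
(5,5): flips 1 -> legal
W mobility = 7

Answer: B=3 W=7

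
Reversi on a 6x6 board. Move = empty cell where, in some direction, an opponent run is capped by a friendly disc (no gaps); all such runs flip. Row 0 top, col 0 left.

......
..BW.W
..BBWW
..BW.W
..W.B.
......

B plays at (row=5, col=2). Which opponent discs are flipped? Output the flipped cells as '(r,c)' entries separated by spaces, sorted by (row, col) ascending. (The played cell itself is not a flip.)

Dir NW: first cell '.' (not opp) -> no flip
Dir N: opp run (4,2) capped by B -> flip
Dir NE: first cell '.' (not opp) -> no flip
Dir W: first cell '.' (not opp) -> no flip
Dir E: first cell '.' (not opp) -> no flip
Dir SW: edge -> no flip
Dir S: edge -> no flip
Dir SE: edge -> no flip

Answer: (4,2)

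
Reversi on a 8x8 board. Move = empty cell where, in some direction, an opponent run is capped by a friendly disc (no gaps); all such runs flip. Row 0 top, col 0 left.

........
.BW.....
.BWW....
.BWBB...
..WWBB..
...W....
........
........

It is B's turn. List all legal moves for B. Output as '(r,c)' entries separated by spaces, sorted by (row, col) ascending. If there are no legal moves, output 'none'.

(0,1): flips 2 -> legal
(0,2): no bracket -> illegal
(0,3): flips 1 -> legal
(1,3): flips 3 -> legal
(1,4): no bracket -> illegal
(2,4): flips 2 -> legal
(4,1): flips 2 -> legal
(5,1): flips 1 -> legal
(5,2): flips 1 -> legal
(5,4): flips 2 -> legal
(6,2): flips 1 -> legal
(6,3): flips 2 -> legal
(6,4): flips 2 -> legal

Answer: (0,1) (0,3) (1,3) (2,4) (4,1) (5,1) (5,2) (5,4) (6,2) (6,3) (6,4)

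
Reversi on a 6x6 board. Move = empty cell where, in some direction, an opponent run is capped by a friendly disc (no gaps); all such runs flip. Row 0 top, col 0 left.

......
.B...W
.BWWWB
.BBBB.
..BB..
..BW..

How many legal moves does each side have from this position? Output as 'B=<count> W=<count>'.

-- B to move --
(0,4): no bracket -> illegal
(0,5): flips 1 -> legal
(1,2): flips 2 -> legal
(1,3): flips 2 -> legal
(1,4): flips 2 -> legal
(3,5): no bracket -> illegal
(4,4): no bracket -> illegal
(5,4): flips 1 -> legal
B mobility = 5
-- W to move --
(0,0): flips 1 -> legal
(0,1): no bracket -> illegal
(0,2): no bracket -> illegal
(1,0): no bracket -> illegal
(1,2): no bracket -> illegal
(1,4): no bracket -> illegal
(2,0): flips 3 -> legal
(3,0): no bracket -> illegal
(3,5): flips 1 -> legal
(4,0): flips 1 -> legal
(4,1): flips 1 -> legal
(4,4): flips 2 -> legal
(4,5): flips 1 -> legal
(5,1): flips 3 -> legal
(5,4): no bracket -> illegal
W mobility = 8

Answer: B=5 W=8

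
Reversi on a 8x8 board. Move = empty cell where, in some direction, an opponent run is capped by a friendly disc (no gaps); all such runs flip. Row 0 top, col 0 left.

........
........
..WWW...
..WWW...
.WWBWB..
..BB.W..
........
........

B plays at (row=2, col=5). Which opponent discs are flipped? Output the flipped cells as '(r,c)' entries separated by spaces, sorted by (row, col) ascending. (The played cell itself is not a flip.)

Answer: (3,4)

Derivation:
Dir NW: first cell '.' (not opp) -> no flip
Dir N: first cell '.' (not opp) -> no flip
Dir NE: first cell '.' (not opp) -> no flip
Dir W: opp run (2,4) (2,3) (2,2), next='.' -> no flip
Dir E: first cell '.' (not opp) -> no flip
Dir SW: opp run (3,4) capped by B -> flip
Dir S: first cell '.' (not opp) -> no flip
Dir SE: first cell '.' (not opp) -> no flip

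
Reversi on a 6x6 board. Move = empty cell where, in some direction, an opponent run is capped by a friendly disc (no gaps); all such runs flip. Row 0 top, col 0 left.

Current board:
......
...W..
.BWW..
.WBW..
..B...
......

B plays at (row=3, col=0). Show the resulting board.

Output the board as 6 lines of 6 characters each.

Place B at (3,0); scan 8 dirs for brackets.
Dir NW: edge -> no flip
Dir N: first cell '.' (not opp) -> no flip
Dir NE: first cell 'B' (not opp) -> no flip
Dir W: edge -> no flip
Dir E: opp run (3,1) capped by B -> flip
Dir SW: edge -> no flip
Dir S: first cell '.' (not opp) -> no flip
Dir SE: first cell '.' (not opp) -> no flip
All flips: (3,1)

Answer: ......
...W..
.BWW..
BBBW..
..B...
......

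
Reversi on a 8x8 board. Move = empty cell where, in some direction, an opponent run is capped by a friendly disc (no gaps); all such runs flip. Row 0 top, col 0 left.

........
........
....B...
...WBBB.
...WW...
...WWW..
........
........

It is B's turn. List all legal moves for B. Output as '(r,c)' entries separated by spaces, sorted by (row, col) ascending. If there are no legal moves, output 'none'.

(2,2): no bracket -> illegal
(2,3): no bracket -> illegal
(3,2): flips 1 -> legal
(4,2): flips 1 -> legal
(4,5): no bracket -> illegal
(4,6): no bracket -> illegal
(5,2): flips 1 -> legal
(5,6): no bracket -> illegal
(6,2): flips 2 -> legal
(6,3): no bracket -> illegal
(6,4): flips 2 -> legal
(6,5): no bracket -> illegal
(6,6): no bracket -> illegal

Answer: (3,2) (4,2) (5,2) (6,2) (6,4)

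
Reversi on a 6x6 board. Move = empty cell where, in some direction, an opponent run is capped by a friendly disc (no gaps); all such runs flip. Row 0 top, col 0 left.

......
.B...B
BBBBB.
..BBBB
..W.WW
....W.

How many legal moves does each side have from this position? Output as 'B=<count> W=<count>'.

Answer: B=4 W=4

Derivation:
-- B to move --
(3,1): no bracket -> illegal
(4,1): no bracket -> illegal
(4,3): no bracket -> illegal
(5,1): flips 1 -> legal
(5,2): flips 1 -> legal
(5,3): flips 1 -> legal
(5,5): flips 2 -> legal
B mobility = 4
-- W to move --
(0,0): flips 3 -> legal
(0,1): no bracket -> illegal
(0,2): no bracket -> illegal
(0,4): no bracket -> illegal
(0,5): no bracket -> illegal
(1,0): no bracket -> illegal
(1,2): flips 4 -> legal
(1,3): no bracket -> illegal
(1,4): flips 2 -> legal
(2,5): flips 1 -> legal
(3,0): no bracket -> illegal
(3,1): no bracket -> illegal
(4,1): no bracket -> illegal
(4,3): no bracket -> illegal
W mobility = 4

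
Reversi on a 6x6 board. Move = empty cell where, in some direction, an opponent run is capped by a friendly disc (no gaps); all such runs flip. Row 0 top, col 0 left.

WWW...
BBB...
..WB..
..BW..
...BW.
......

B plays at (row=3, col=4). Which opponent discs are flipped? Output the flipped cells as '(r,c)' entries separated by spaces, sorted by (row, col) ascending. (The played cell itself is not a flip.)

Answer: (3,3)

Derivation:
Dir NW: first cell 'B' (not opp) -> no flip
Dir N: first cell '.' (not opp) -> no flip
Dir NE: first cell '.' (not opp) -> no flip
Dir W: opp run (3,3) capped by B -> flip
Dir E: first cell '.' (not opp) -> no flip
Dir SW: first cell 'B' (not opp) -> no flip
Dir S: opp run (4,4), next='.' -> no flip
Dir SE: first cell '.' (not opp) -> no flip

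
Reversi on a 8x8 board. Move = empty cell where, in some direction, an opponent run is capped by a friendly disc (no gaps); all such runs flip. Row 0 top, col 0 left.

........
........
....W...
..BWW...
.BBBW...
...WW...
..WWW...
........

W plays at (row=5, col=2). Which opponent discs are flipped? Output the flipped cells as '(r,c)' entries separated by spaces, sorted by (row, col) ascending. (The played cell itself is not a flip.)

Answer: (4,3)

Derivation:
Dir NW: opp run (4,1), next='.' -> no flip
Dir N: opp run (4,2) (3,2), next='.' -> no flip
Dir NE: opp run (4,3) capped by W -> flip
Dir W: first cell '.' (not opp) -> no flip
Dir E: first cell 'W' (not opp) -> no flip
Dir SW: first cell '.' (not opp) -> no flip
Dir S: first cell 'W' (not opp) -> no flip
Dir SE: first cell 'W' (not opp) -> no flip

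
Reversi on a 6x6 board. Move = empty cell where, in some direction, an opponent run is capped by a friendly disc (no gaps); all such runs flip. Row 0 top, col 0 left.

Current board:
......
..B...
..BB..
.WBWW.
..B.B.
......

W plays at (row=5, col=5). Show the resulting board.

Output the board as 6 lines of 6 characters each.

Answer: ......
..B...
..BB..
.WBWW.
..B.W.
.....W

Derivation:
Place W at (5,5); scan 8 dirs for brackets.
Dir NW: opp run (4,4) capped by W -> flip
Dir N: first cell '.' (not opp) -> no flip
Dir NE: edge -> no flip
Dir W: first cell '.' (not opp) -> no flip
Dir E: edge -> no flip
Dir SW: edge -> no flip
Dir S: edge -> no flip
Dir SE: edge -> no flip
All flips: (4,4)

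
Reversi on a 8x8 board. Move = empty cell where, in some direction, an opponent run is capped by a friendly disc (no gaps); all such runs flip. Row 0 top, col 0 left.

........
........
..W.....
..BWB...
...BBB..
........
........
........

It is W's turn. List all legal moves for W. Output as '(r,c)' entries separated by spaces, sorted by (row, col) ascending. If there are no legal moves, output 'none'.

Answer: (3,1) (3,5) (4,2) (5,3) (5,5)

Derivation:
(2,1): no bracket -> illegal
(2,3): no bracket -> illegal
(2,4): no bracket -> illegal
(2,5): no bracket -> illegal
(3,1): flips 1 -> legal
(3,5): flips 1 -> legal
(3,6): no bracket -> illegal
(4,1): no bracket -> illegal
(4,2): flips 1 -> legal
(4,6): no bracket -> illegal
(5,2): no bracket -> illegal
(5,3): flips 1 -> legal
(5,4): no bracket -> illegal
(5,5): flips 1 -> legal
(5,6): no bracket -> illegal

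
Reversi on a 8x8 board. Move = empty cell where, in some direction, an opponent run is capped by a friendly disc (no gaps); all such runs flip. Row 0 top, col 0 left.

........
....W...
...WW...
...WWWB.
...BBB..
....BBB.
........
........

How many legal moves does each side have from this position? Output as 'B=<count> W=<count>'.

-- B to move --
(0,3): no bracket -> illegal
(0,4): flips 3 -> legal
(0,5): no bracket -> illegal
(1,2): flips 2 -> legal
(1,3): flips 2 -> legal
(1,5): no bracket -> illegal
(2,2): flips 1 -> legal
(2,5): flips 2 -> legal
(2,6): flips 1 -> legal
(3,2): flips 3 -> legal
(4,2): no bracket -> illegal
(4,6): no bracket -> illegal
B mobility = 7
-- W to move --
(2,5): no bracket -> illegal
(2,6): no bracket -> illegal
(2,7): no bracket -> illegal
(3,2): no bracket -> illegal
(3,7): flips 1 -> legal
(4,2): no bracket -> illegal
(4,6): no bracket -> illegal
(4,7): no bracket -> illegal
(5,2): flips 1 -> legal
(5,3): flips 2 -> legal
(5,7): no bracket -> illegal
(6,3): no bracket -> illegal
(6,4): flips 2 -> legal
(6,5): flips 2 -> legal
(6,6): flips 2 -> legal
(6,7): flips 2 -> legal
W mobility = 7

Answer: B=7 W=7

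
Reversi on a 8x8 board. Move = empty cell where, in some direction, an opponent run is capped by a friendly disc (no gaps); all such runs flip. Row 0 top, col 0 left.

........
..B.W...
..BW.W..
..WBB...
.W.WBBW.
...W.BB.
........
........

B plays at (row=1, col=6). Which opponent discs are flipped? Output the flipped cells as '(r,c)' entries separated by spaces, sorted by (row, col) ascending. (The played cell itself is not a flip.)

Answer: (2,5)

Derivation:
Dir NW: first cell '.' (not opp) -> no flip
Dir N: first cell '.' (not opp) -> no flip
Dir NE: first cell '.' (not opp) -> no flip
Dir W: first cell '.' (not opp) -> no flip
Dir E: first cell '.' (not opp) -> no flip
Dir SW: opp run (2,5) capped by B -> flip
Dir S: first cell '.' (not opp) -> no flip
Dir SE: first cell '.' (not opp) -> no flip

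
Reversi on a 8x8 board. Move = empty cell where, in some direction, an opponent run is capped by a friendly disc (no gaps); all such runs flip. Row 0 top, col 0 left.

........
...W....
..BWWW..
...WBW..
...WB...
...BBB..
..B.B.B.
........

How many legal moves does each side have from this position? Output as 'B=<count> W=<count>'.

Answer: B=10 W=9

Derivation:
-- B to move --
(0,2): no bracket -> illegal
(0,3): flips 4 -> legal
(0,4): flips 1 -> legal
(1,2): flips 1 -> legal
(1,4): flips 1 -> legal
(1,5): no bracket -> illegal
(1,6): flips 1 -> legal
(2,6): flips 4 -> legal
(3,2): flips 2 -> legal
(3,6): flips 1 -> legal
(4,2): flips 1 -> legal
(4,5): no bracket -> illegal
(4,6): no bracket -> illegal
(5,2): flips 1 -> legal
B mobility = 10
-- W to move --
(1,1): flips 1 -> legal
(1,2): no bracket -> illegal
(2,1): flips 1 -> legal
(3,1): flips 1 -> legal
(3,2): no bracket -> illegal
(4,2): no bracket -> illegal
(4,5): flips 2 -> legal
(4,6): no bracket -> illegal
(5,1): no bracket -> illegal
(5,2): no bracket -> illegal
(5,6): no bracket -> illegal
(5,7): no bracket -> illegal
(6,1): no bracket -> illegal
(6,3): flips 1 -> legal
(6,5): flips 1 -> legal
(6,7): no bracket -> illegal
(7,1): flips 3 -> legal
(7,2): no bracket -> illegal
(7,3): no bracket -> illegal
(7,4): flips 4 -> legal
(7,5): no bracket -> illegal
(7,6): no bracket -> illegal
(7,7): flips 3 -> legal
W mobility = 9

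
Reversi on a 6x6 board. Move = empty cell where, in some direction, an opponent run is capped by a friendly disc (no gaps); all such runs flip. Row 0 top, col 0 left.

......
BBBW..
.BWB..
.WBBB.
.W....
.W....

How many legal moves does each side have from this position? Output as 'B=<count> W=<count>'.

Answer: B=4 W=10

Derivation:
-- B to move --
(0,2): no bracket -> illegal
(0,3): flips 1 -> legal
(0,4): no bracket -> illegal
(1,4): flips 1 -> legal
(2,0): no bracket -> illegal
(2,4): no bracket -> illegal
(3,0): flips 1 -> legal
(4,0): no bracket -> illegal
(4,2): no bracket -> illegal
(5,0): flips 1 -> legal
(5,2): no bracket -> illegal
B mobility = 4
-- W to move --
(0,0): flips 1 -> legal
(0,1): flips 2 -> legal
(0,2): flips 1 -> legal
(0,3): no bracket -> illegal
(1,4): flips 2 -> legal
(2,0): flips 1 -> legal
(2,4): flips 1 -> legal
(2,5): no bracket -> illegal
(3,0): no bracket -> illegal
(3,5): flips 3 -> legal
(4,2): flips 1 -> legal
(4,3): flips 2 -> legal
(4,4): flips 1 -> legal
(4,5): no bracket -> illegal
W mobility = 10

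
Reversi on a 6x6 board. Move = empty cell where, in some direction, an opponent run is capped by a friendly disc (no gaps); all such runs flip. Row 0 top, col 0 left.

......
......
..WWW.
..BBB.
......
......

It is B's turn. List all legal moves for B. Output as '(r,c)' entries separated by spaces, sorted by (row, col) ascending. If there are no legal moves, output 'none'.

Answer: (1,1) (1,2) (1,3) (1,4) (1,5)

Derivation:
(1,1): flips 1 -> legal
(1,2): flips 2 -> legal
(1,3): flips 1 -> legal
(1,4): flips 2 -> legal
(1,5): flips 1 -> legal
(2,1): no bracket -> illegal
(2,5): no bracket -> illegal
(3,1): no bracket -> illegal
(3,5): no bracket -> illegal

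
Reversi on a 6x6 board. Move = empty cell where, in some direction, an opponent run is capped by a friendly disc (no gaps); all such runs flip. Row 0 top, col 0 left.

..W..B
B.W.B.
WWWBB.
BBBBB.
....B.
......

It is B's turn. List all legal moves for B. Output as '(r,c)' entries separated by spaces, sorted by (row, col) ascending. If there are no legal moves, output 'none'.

Answer: (0,1) (0,3) (1,1) (1,3)

Derivation:
(0,1): flips 1 -> legal
(0,3): flips 2 -> legal
(1,1): flips 2 -> legal
(1,3): flips 1 -> legal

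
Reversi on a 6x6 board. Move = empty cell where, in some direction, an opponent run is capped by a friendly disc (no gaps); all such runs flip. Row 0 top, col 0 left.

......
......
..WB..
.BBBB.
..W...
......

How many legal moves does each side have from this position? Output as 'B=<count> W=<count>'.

Answer: B=7 W=4

Derivation:
-- B to move --
(1,1): flips 1 -> legal
(1,2): flips 1 -> legal
(1,3): flips 1 -> legal
(2,1): flips 1 -> legal
(4,1): no bracket -> illegal
(4,3): no bracket -> illegal
(5,1): flips 1 -> legal
(5,2): flips 1 -> legal
(5,3): flips 1 -> legal
B mobility = 7
-- W to move --
(1,2): no bracket -> illegal
(1,3): no bracket -> illegal
(1,4): no bracket -> illegal
(2,0): flips 1 -> legal
(2,1): no bracket -> illegal
(2,4): flips 2 -> legal
(2,5): no bracket -> illegal
(3,0): no bracket -> illegal
(3,5): no bracket -> illegal
(4,0): flips 1 -> legal
(4,1): no bracket -> illegal
(4,3): no bracket -> illegal
(4,4): flips 1 -> legal
(4,5): no bracket -> illegal
W mobility = 4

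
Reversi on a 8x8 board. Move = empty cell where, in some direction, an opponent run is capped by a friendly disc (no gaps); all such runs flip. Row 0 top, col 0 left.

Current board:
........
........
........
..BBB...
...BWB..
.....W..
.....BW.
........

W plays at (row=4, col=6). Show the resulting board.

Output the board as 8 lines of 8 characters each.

Answer: ........
........
........
..BBB...
...BWWW.
.....W..
.....BW.
........

Derivation:
Place W at (4,6); scan 8 dirs for brackets.
Dir NW: first cell '.' (not opp) -> no flip
Dir N: first cell '.' (not opp) -> no flip
Dir NE: first cell '.' (not opp) -> no flip
Dir W: opp run (4,5) capped by W -> flip
Dir E: first cell '.' (not opp) -> no flip
Dir SW: first cell 'W' (not opp) -> no flip
Dir S: first cell '.' (not opp) -> no flip
Dir SE: first cell '.' (not opp) -> no flip
All flips: (4,5)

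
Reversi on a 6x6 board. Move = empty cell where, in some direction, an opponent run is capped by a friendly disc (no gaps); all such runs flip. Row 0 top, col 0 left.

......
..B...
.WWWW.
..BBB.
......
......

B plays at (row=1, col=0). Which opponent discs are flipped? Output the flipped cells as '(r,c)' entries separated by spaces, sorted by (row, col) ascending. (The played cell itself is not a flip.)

Dir NW: edge -> no flip
Dir N: first cell '.' (not opp) -> no flip
Dir NE: first cell '.' (not opp) -> no flip
Dir W: edge -> no flip
Dir E: first cell '.' (not opp) -> no flip
Dir SW: edge -> no flip
Dir S: first cell '.' (not opp) -> no flip
Dir SE: opp run (2,1) capped by B -> flip

Answer: (2,1)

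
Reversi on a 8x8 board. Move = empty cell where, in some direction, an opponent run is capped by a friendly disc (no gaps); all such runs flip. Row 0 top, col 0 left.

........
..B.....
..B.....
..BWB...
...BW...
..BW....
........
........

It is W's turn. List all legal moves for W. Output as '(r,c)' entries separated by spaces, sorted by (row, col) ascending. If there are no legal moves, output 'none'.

Answer: (1,1) (2,4) (3,1) (3,5) (4,2) (5,1)

Derivation:
(0,1): no bracket -> illegal
(0,2): no bracket -> illegal
(0,3): no bracket -> illegal
(1,1): flips 1 -> legal
(1,3): no bracket -> illegal
(2,1): no bracket -> illegal
(2,3): no bracket -> illegal
(2,4): flips 1 -> legal
(2,5): no bracket -> illegal
(3,1): flips 1 -> legal
(3,5): flips 1 -> legal
(4,1): no bracket -> illegal
(4,2): flips 1 -> legal
(4,5): no bracket -> illegal
(5,1): flips 1 -> legal
(5,4): no bracket -> illegal
(6,1): no bracket -> illegal
(6,2): no bracket -> illegal
(6,3): no bracket -> illegal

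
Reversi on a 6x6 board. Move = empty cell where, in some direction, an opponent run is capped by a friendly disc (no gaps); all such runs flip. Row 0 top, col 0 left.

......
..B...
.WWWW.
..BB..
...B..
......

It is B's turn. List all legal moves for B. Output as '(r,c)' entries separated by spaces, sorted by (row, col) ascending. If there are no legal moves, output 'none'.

Answer: (1,0) (1,1) (1,3) (1,4) (1,5) (3,0) (3,4)

Derivation:
(1,0): flips 1 -> legal
(1,1): flips 1 -> legal
(1,3): flips 1 -> legal
(1,4): flips 1 -> legal
(1,5): flips 1 -> legal
(2,0): no bracket -> illegal
(2,5): no bracket -> illegal
(3,0): flips 1 -> legal
(3,1): no bracket -> illegal
(3,4): flips 1 -> legal
(3,5): no bracket -> illegal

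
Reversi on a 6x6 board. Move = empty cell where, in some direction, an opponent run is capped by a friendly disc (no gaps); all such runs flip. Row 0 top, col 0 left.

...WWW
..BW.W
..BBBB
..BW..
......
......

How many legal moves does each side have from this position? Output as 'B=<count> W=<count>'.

Answer: B=6 W=4

Derivation:
-- B to move --
(0,2): flips 1 -> legal
(1,4): flips 1 -> legal
(3,4): flips 1 -> legal
(4,2): flips 1 -> legal
(4,3): flips 1 -> legal
(4,4): flips 1 -> legal
B mobility = 6
-- W to move --
(0,1): no bracket -> illegal
(0,2): no bracket -> illegal
(1,1): flips 2 -> legal
(1,4): no bracket -> illegal
(2,1): flips 1 -> legal
(3,1): flips 2 -> legal
(3,4): no bracket -> illegal
(3,5): flips 2 -> legal
(4,1): no bracket -> illegal
(4,2): no bracket -> illegal
(4,3): no bracket -> illegal
W mobility = 4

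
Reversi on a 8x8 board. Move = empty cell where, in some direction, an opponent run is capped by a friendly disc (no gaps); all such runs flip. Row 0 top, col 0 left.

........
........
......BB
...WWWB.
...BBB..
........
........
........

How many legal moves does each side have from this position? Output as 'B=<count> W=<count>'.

-- B to move --
(2,2): flips 1 -> legal
(2,3): flips 2 -> legal
(2,4): flips 1 -> legal
(2,5): flips 2 -> legal
(3,2): flips 3 -> legal
(4,2): no bracket -> illegal
(4,6): no bracket -> illegal
B mobility = 5
-- W to move --
(1,5): no bracket -> illegal
(1,6): no bracket -> illegal
(1,7): flips 1 -> legal
(2,5): no bracket -> illegal
(3,2): no bracket -> illegal
(3,7): flips 1 -> legal
(4,2): no bracket -> illegal
(4,6): no bracket -> illegal
(4,7): no bracket -> illegal
(5,2): flips 1 -> legal
(5,3): flips 2 -> legal
(5,4): flips 1 -> legal
(5,5): flips 2 -> legal
(5,6): flips 1 -> legal
W mobility = 7

Answer: B=5 W=7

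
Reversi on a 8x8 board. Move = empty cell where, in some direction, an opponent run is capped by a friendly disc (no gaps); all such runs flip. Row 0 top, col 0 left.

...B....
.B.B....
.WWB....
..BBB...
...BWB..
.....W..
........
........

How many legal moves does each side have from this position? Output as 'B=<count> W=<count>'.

-- B to move --
(1,0): flips 1 -> legal
(1,2): flips 1 -> legal
(2,0): flips 2 -> legal
(3,0): no bracket -> illegal
(3,1): flips 2 -> legal
(3,5): no bracket -> illegal
(4,6): no bracket -> illegal
(5,3): no bracket -> illegal
(5,4): flips 1 -> legal
(5,6): no bracket -> illegal
(6,4): no bracket -> illegal
(6,5): flips 1 -> legal
(6,6): flips 2 -> legal
B mobility = 7
-- W to move --
(0,0): flips 1 -> legal
(0,1): flips 1 -> legal
(0,2): no bracket -> illegal
(0,4): flips 1 -> legal
(1,0): no bracket -> illegal
(1,2): no bracket -> illegal
(1,4): no bracket -> illegal
(2,0): no bracket -> illegal
(2,4): flips 2 -> legal
(2,5): no bracket -> illegal
(3,1): no bracket -> illegal
(3,5): flips 1 -> legal
(3,6): no bracket -> illegal
(4,1): no bracket -> illegal
(4,2): flips 2 -> legal
(4,6): flips 1 -> legal
(5,2): no bracket -> illegal
(5,3): no bracket -> illegal
(5,4): flips 2 -> legal
(5,6): no bracket -> illegal
W mobility = 8

Answer: B=7 W=8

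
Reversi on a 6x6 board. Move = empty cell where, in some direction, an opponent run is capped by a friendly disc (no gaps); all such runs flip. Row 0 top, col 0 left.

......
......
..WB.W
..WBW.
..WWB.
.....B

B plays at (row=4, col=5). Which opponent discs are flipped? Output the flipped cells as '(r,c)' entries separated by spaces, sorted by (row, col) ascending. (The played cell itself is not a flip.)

Answer: (3,4)

Derivation:
Dir NW: opp run (3,4) capped by B -> flip
Dir N: first cell '.' (not opp) -> no flip
Dir NE: edge -> no flip
Dir W: first cell 'B' (not opp) -> no flip
Dir E: edge -> no flip
Dir SW: first cell '.' (not opp) -> no flip
Dir S: first cell 'B' (not opp) -> no flip
Dir SE: edge -> no flip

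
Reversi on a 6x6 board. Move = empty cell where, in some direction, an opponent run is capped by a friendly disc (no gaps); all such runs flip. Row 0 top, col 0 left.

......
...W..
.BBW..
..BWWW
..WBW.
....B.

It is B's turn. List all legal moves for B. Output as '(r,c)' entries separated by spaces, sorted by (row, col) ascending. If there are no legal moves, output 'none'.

Answer: (0,3) (0,4) (1,4) (2,4) (2,5) (4,1) (4,5) (5,2) (5,5)

Derivation:
(0,2): no bracket -> illegal
(0,3): flips 3 -> legal
(0,4): flips 1 -> legal
(1,2): no bracket -> illegal
(1,4): flips 1 -> legal
(2,4): flips 3 -> legal
(2,5): flips 1 -> legal
(3,1): no bracket -> illegal
(4,1): flips 1 -> legal
(4,5): flips 1 -> legal
(5,1): no bracket -> illegal
(5,2): flips 1 -> legal
(5,3): no bracket -> illegal
(5,5): flips 2 -> legal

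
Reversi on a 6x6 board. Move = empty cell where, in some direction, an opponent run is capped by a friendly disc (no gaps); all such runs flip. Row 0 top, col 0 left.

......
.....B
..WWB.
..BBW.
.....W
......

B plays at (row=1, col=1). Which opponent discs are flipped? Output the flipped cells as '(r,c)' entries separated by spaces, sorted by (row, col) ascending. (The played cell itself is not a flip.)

Dir NW: first cell '.' (not opp) -> no flip
Dir N: first cell '.' (not opp) -> no flip
Dir NE: first cell '.' (not opp) -> no flip
Dir W: first cell '.' (not opp) -> no flip
Dir E: first cell '.' (not opp) -> no flip
Dir SW: first cell '.' (not opp) -> no flip
Dir S: first cell '.' (not opp) -> no flip
Dir SE: opp run (2,2) capped by B -> flip

Answer: (2,2)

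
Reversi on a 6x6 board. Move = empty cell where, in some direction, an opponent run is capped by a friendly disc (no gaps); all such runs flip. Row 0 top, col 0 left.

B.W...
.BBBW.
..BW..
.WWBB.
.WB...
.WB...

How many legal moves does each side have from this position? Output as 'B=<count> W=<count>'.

Answer: B=6 W=11

Derivation:
-- B to move --
(0,1): no bracket -> illegal
(0,3): no bracket -> illegal
(0,4): no bracket -> illegal
(0,5): no bracket -> illegal
(1,5): flips 1 -> legal
(2,0): flips 1 -> legal
(2,1): no bracket -> illegal
(2,4): flips 1 -> legal
(2,5): no bracket -> illegal
(3,0): flips 3 -> legal
(4,0): flips 2 -> legal
(4,3): no bracket -> illegal
(5,0): flips 1 -> legal
B mobility = 6
-- W to move --
(0,1): flips 1 -> legal
(0,3): flips 1 -> legal
(0,4): flips 2 -> legal
(1,0): flips 3 -> legal
(2,0): flips 1 -> legal
(2,1): flips 1 -> legal
(2,4): flips 3 -> legal
(2,5): no bracket -> illegal
(3,5): flips 2 -> legal
(4,3): flips 2 -> legal
(4,4): no bracket -> illegal
(4,5): flips 1 -> legal
(5,3): flips 2 -> legal
W mobility = 11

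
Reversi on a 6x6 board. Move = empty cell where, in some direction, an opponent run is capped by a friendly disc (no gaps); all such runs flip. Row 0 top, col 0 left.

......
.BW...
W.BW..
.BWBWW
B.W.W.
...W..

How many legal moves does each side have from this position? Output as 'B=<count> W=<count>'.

Answer: B=6 W=7

Derivation:
-- B to move --
(0,1): no bracket -> illegal
(0,2): flips 1 -> legal
(0,3): no bracket -> illegal
(1,0): no bracket -> illegal
(1,3): flips 2 -> legal
(1,4): no bracket -> illegal
(2,1): no bracket -> illegal
(2,4): flips 1 -> legal
(2,5): no bracket -> illegal
(3,0): no bracket -> illegal
(4,1): no bracket -> illegal
(4,3): no bracket -> illegal
(4,5): no bracket -> illegal
(5,1): flips 1 -> legal
(5,2): flips 2 -> legal
(5,4): no bracket -> illegal
(5,5): flips 1 -> legal
B mobility = 6
-- W to move --
(0,0): flips 3 -> legal
(0,1): no bracket -> illegal
(0,2): flips 1 -> legal
(1,0): flips 1 -> legal
(1,3): no bracket -> illegal
(2,1): flips 1 -> legal
(2,4): flips 1 -> legal
(3,0): flips 1 -> legal
(4,1): no bracket -> illegal
(4,3): flips 1 -> legal
(5,0): no bracket -> illegal
(5,1): no bracket -> illegal
W mobility = 7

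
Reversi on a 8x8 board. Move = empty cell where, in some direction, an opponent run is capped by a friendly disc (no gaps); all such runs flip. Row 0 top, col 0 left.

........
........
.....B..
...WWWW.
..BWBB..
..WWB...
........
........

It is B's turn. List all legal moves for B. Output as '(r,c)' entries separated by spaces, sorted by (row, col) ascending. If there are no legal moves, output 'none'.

(2,2): flips 1 -> legal
(2,3): flips 1 -> legal
(2,4): flips 2 -> legal
(2,6): flips 1 -> legal
(2,7): flips 1 -> legal
(3,2): flips 1 -> legal
(3,7): no bracket -> illegal
(4,1): no bracket -> illegal
(4,6): no bracket -> illegal
(4,7): flips 1 -> legal
(5,1): flips 2 -> legal
(6,1): flips 3 -> legal
(6,2): flips 2 -> legal
(6,3): no bracket -> illegal
(6,4): flips 1 -> legal

Answer: (2,2) (2,3) (2,4) (2,6) (2,7) (3,2) (4,7) (5,1) (6,1) (6,2) (6,4)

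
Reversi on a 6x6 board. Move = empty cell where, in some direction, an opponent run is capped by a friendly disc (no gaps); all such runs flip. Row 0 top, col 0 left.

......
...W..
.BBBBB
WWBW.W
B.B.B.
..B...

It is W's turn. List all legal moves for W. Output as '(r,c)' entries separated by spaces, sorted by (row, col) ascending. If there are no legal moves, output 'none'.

Answer: (1,1) (1,2) (1,5) (5,0) (5,1) (5,3) (5,5)

Derivation:
(1,0): no bracket -> illegal
(1,1): flips 2 -> legal
(1,2): flips 1 -> legal
(1,4): no bracket -> illegal
(1,5): flips 2 -> legal
(2,0): no bracket -> illegal
(3,4): no bracket -> illegal
(4,1): no bracket -> illegal
(4,3): no bracket -> illegal
(4,5): no bracket -> illegal
(5,0): flips 1 -> legal
(5,1): flips 1 -> legal
(5,3): flips 2 -> legal
(5,4): no bracket -> illegal
(5,5): flips 1 -> legal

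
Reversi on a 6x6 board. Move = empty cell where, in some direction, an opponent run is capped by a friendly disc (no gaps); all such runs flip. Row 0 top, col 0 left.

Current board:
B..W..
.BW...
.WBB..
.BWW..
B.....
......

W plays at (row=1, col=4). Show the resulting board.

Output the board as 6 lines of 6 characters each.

Answer: B..W..
.BW.W.
.WBW..
.BWW..
B.....
......

Derivation:
Place W at (1,4); scan 8 dirs for brackets.
Dir NW: first cell 'W' (not opp) -> no flip
Dir N: first cell '.' (not opp) -> no flip
Dir NE: first cell '.' (not opp) -> no flip
Dir W: first cell '.' (not opp) -> no flip
Dir E: first cell '.' (not opp) -> no flip
Dir SW: opp run (2,3) capped by W -> flip
Dir S: first cell '.' (not opp) -> no flip
Dir SE: first cell '.' (not opp) -> no flip
All flips: (2,3)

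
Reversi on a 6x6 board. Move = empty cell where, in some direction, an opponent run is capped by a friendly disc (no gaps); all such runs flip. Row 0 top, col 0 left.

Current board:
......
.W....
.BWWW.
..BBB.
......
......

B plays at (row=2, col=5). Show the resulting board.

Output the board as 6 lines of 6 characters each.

Answer: ......
.W....
.BBBBB
..BBB.
......
......

Derivation:
Place B at (2,5); scan 8 dirs for brackets.
Dir NW: first cell '.' (not opp) -> no flip
Dir N: first cell '.' (not opp) -> no flip
Dir NE: edge -> no flip
Dir W: opp run (2,4) (2,3) (2,2) capped by B -> flip
Dir E: edge -> no flip
Dir SW: first cell 'B' (not opp) -> no flip
Dir S: first cell '.' (not opp) -> no flip
Dir SE: edge -> no flip
All flips: (2,2) (2,3) (2,4)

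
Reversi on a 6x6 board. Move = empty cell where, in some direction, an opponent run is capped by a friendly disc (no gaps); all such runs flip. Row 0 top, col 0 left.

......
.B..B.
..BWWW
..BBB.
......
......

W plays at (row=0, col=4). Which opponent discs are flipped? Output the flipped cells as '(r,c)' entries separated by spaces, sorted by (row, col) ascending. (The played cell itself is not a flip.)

Dir NW: edge -> no flip
Dir N: edge -> no flip
Dir NE: edge -> no flip
Dir W: first cell '.' (not opp) -> no flip
Dir E: first cell '.' (not opp) -> no flip
Dir SW: first cell '.' (not opp) -> no flip
Dir S: opp run (1,4) capped by W -> flip
Dir SE: first cell '.' (not opp) -> no flip

Answer: (1,4)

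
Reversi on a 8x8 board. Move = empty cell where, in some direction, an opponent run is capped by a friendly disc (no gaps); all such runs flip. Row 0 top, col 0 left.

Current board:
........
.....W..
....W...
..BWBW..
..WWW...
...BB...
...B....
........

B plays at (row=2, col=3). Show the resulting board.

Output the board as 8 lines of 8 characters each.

Place B at (2,3); scan 8 dirs for brackets.
Dir NW: first cell '.' (not opp) -> no flip
Dir N: first cell '.' (not opp) -> no flip
Dir NE: first cell '.' (not opp) -> no flip
Dir W: first cell '.' (not opp) -> no flip
Dir E: opp run (2,4), next='.' -> no flip
Dir SW: first cell 'B' (not opp) -> no flip
Dir S: opp run (3,3) (4,3) capped by B -> flip
Dir SE: first cell 'B' (not opp) -> no flip
All flips: (3,3) (4,3)

Answer: ........
.....W..
...BW...
..BBBW..
..WBW...
...BB...
...B....
........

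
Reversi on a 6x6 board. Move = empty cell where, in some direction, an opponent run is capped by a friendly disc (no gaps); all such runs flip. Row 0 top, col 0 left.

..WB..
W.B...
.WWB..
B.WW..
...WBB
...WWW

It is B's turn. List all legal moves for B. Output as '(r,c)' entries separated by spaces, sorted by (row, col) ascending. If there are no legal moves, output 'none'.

(0,0): no bracket -> illegal
(0,1): flips 1 -> legal
(1,1): flips 2 -> legal
(1,3): no bracket -> illegal
(2,0): flips 2 -> legal
(2,4): no bracket -> illegal
(3,1): no bracket -> illegal
(3,4): no bracket -> illegal
(4,1): flips 1 -> legal
(4,2): flips 3 -> legal
(5,2): no bracket -> illegal

Answer: (0,1) (1,1) (2,0) (4,1) (4,2)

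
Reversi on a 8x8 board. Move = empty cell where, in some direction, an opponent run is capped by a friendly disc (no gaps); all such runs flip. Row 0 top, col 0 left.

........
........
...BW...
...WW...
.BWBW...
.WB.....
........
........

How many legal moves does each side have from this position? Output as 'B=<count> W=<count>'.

-- B to move --
(1,3): no bracket -> illegal
(1,4): no bracket -> illegal
(1,5): no bracket -> illegal
(2,2): no bracket -> illegal
(2,5): flips 2 -> legal
(3,1): no bracket -> illegal
(3,2): flips 1 -> legal
(3,5): no bracket -> illegal
(4,0): no bracket -> illegal
(4,5): flips 2 -> legal
(5,0): flips 1 -> legal
(5,3): no bracket -> illegal
(5,4): no bracket -> illegal
(5,5): no bracket -> illegal
(6,0): no bracket -> illegal
(6,1): flips 1 -> legal
(6,2): no bracket -> illegal
B mobility = 5
-- W to move --
(1,2): flips 1 -> legal
(1,3): flips 1 -> legal
(1,4): no bracket -> illegal
(2,2): flips 1 -> legal
(3,0): no bracket -> illegal
(3,1): flips 1 -> legal
(3,2): no bracket -> illegal
(4,0): flips 1 -> legal
(5,0): no bracket -> illegal
(5,3): flips 2 -> legal
(5,4): no bracket -> illegal
(6,1): flips 2 -> legal
(6,2): flips 1 -> legal
(6,3): no bracket -> illegal
W mobility = 8

Answer: B=5 W=8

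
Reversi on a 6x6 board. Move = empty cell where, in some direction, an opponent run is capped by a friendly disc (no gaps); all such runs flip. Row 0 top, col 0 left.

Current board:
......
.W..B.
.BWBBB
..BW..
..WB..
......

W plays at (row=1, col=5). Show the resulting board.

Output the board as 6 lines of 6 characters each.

Place W at (1,5); scan 8 dirs for brackets.
Dir NW: first cell '.' (not opp) -> no flip
Dir N: first cell '.' (not opp) -> no flip
Dir NE: edge -> no flip
Dir W: opp run (1,4), next='.' -> no flip
Dir E: edge -> no flip
Dir SW: opp run (2,4) capped by W -> flip
Dir S: opp run (2,5), next='.' -> no flip
Dir SE: edge -> no flip
All flips: (2,4)

Answer: ......
.W..BW
.BWBWB
..BW..
..WB..
......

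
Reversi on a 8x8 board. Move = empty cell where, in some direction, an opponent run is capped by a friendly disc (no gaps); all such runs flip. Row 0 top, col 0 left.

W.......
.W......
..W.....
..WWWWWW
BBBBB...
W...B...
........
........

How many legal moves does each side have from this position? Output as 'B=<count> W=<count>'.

Answer: B=7 W=7

Derivation:
-- B to move --
(0,1): no bracket -> illegal
(0,2): no bracket -> illegal
(1,0): no bracket -> illegal
(1,2): flips 2 -> legal
(1,3): no bracket -> illegal
(2,0): no bracket -> illegal
(2,1): flips 1 -> legal
(2,3): flips 2 -> legal
(2,4): flips 2 -> legal
(2,5): flips 1 -> legal
(2,6): flips 1 -> legal
(2,7): no bracket -> illegal
(3,1): no bracket -> illegal
(4,5): no bracket -> illegal
(4,6): no bracket -> illegal
(4,7): no bracket -> illegal
(5,1): no bracket -> illegal
(6,0): flips 1 -> legal
(6,1): no bracket -> illegal
B mobility = 7
-- W to move --
(3,0): flips 1 -> legal
(3,1): no bracket -> illegal
(4,5): no bracket -> illegal
(5,1): flips 1 -> legal
(5,2): flips 2 -> legal
(5,3): flips 2 -> legal
(5,5): flips 1 -> legal
(6,3): no bracket -> illegal
(6,4): flips 2 -> legal
(6,5): flips 2 -> legal
W mobility = 7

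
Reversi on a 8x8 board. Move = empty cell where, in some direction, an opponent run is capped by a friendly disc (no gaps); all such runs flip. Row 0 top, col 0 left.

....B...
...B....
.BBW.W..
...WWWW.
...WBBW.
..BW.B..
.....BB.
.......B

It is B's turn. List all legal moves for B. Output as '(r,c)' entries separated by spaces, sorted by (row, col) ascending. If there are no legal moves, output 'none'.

(1,2): flips 2 -> legal
(1,4): no bracket -> illegal
(1,5): flips 2 -> legal
(1,6): flips 3 -> legal
(2,4): flips 2 -> legal
(2,6): flips 1 -> legal
(2,7): flips 1 -> legal
(3,2): no bracket -> illegal
(3,7): flips 1 -> legal
(4,2): flips 1 -> legal
(4,7): flips 1 -> legal
(5,4): flips 1 -> legal
(5,6): no bracket -> illegal
(5,7): no bracket -> illegal
(6,2): flips 1 -> legal
(6,3): flips 4 -> legal
(6,4): no bracket -> illegal

Answer: (1,2) (1,5) (1,6) (2,4) (2,6) (2,7) (3,7) (4,2) (4,7) (5,4) (6,2) (6,3)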